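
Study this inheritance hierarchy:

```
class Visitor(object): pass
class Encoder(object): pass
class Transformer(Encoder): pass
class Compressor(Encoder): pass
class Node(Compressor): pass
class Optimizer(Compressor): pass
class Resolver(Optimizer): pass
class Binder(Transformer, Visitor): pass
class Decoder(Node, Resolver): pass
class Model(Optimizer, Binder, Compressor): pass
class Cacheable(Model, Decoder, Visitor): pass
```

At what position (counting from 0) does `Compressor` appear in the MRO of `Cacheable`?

7

L[Cacheable] = Cacheable + merge(L[Model], L[Decoder], L[Visitor], [Model Decoder Visitor])
  take Model:  [Model Optimizer Binder Compressor Transformer Encoder Visitor object] + [Decoder Node Resolver Optimizer Compressor Encoder object] + [Visitor object] + [Model Decoder Visitor]
  take Decoder:  [Optimizer Binder Compressor Transformer Encoder Visitor object] + [Decoder Node Resolver Optimizer Compressor Encoder object] + [Visitor object] + [Decoder Visitor]
  take Node:  [Optimizer Binder Compressor Transformer Encoder Visitor object] + [Node Resolver Optimizer Compressor Encoder object] + [Visitor object] + [Visitor]
  take Resolver:  [Optimizer Binder Compressor Transformer Encoder Visitor object] + [Resolver Optimizer Compressor Encoder object] + [Visitor object] + [Visitor]
  take Optimizer:  [Optimizer Binder Compressor Transformer Encoder Visitor object] + [Optimizer Compressor Encoder object] + [Visitor object] + [Visitor]
  take Binder:  [Binder Compressor Transformer Encoder Visitor object] + [Compressor Encoder object] + [Visitor object] + [Visitor]
  take Compressor:  [Compressor Transformer Encoder Visitor object] + [Compressor Encoder object] + [Visitor object] + [Visitor]
  take Transformer:  [Transformer Encoder Visitor object] + [Encoder object] + [Visitor object] + [Visitor]
  take Encoder:  [Encoder Visitor object] + [Encoder object] + [Visitor object] + [Visitor]
  take Visitor:  [Visitor object] + [object] + [Visitor object] + [Visitor]
  take object:  [object] + [object] + [object]
MRO: Cacheable Model Decoder Node Resolver Optimizer Binder Compressor Transformer Encoder Visitor object
Compressor sits at index 7.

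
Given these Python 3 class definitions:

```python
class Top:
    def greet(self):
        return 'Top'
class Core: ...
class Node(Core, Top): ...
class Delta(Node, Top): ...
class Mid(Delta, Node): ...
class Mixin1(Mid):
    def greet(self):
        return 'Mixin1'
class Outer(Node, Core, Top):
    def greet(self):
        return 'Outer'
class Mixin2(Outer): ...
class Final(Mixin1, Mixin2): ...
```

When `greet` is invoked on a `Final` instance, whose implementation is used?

Mixin1

L[Final] = Final + merge(L[Mixin1], L[Mixin2], [Mixin1 Mixin2])
  take Mixin1:  [Mixin1 Mid Delta Node Core Top object] + [Mixin2 Outer Node Core Top object] + [Mixin1 Mixin2]
  take Mid:  [Mid Delta Node Core Top object] + [Mixin2 Outer Node Core Top object] + [Mixin2]
  take Delta:  [Delta Node Core Top object] + [Mixin2 Outer Node Core Top object] + [Mixin2]
  take Mixin2:  [Node Core Top object] + [Mixin2 Outer Node Core Top object] + [Mixin2]
  take Outer:  [Node Core Top object] + [Outer Node Core Top object]
  take Node:  [Node Core Top object] + [Node Core Top object]
  take Core:  [Core Top object] + [Core Top object]
  take Top:  [Top object] + [Top object]
  take object:  [object] + [object]
MRO: Final Mixin1 Mid Delta Mixin2 Outer Node Core Top object
greet is defined in: Mixin1, Outer, Top. First along the MRO is Mixin1.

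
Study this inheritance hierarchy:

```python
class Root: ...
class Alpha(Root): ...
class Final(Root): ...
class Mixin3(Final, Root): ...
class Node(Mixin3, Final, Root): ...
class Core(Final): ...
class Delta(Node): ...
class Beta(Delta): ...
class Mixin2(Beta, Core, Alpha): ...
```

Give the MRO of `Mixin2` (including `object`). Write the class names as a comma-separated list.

L[Mixin2] = Mixin2 + merge(L[Beta], L[Core], L[Alpha], [Beta Core Alpha])
  take Beta:  [Beta Delta Node Mixin3 Final Root object] + [Core Final Root object] + [Alpha Root object] + [Beta Core Alpha]
  take Delta:  [Delta Node Mixin3 Final Root object] + [Core Final Root object] + [Alpha Root object] + [Core Alpha]
  take Node:  [Node Mixin3 Final Root object] + [Core Final Root object] + [Alpha Root object] + [Core Alpha]
  take Mixin3:  [Mixin3 Final Root object] + [Core Final Root object] + [Alpha Root object] + [Core Alpha]
  take Core:  [Final Root object] + [Core Final Root object] + [Alpha Root object] + [Core Alpha]
  take Final:  [Final Root object] + [Final Root object] + [Alpha Root object] + [Alpha]
  take Alpha:  [Root object] + [Root object] + [Alpha Root object] + [Alpha]
  take Root:  [Root object] + [Root object] + [Root object]
  take object:  [object] + [object] + [object]

Mixin2, Beta, Delta, Node, Mixin3, Core, Final, Alpha, Root, object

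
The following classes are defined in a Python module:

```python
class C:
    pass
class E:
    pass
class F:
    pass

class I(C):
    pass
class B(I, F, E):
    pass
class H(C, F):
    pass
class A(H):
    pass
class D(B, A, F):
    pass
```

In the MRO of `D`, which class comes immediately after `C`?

F

L[D] = D + merge(L[B], L[A], L[F], [B A F])
  take B:  [B I C F E object] + [A H C F object] + [F object] + [B A F]
  take I:  [I C F E object] + [A H C F object] + [F object] + [A F]
  take A:  [C F E object] + [A H C F object] + [F object] + [A F]
  take H:  [C F E object] + [H C F object] + [F object] + [F]
  take C:  [C F E object] + [C F object] + [F object] + [F]
  take F:  [F E object] + [F object] + [F object] + [F]
  take E:  [E object] + [object] + [object]
  take object:  [object] + [object] + [object]
MRO: D B I A H C F E object
C is at position 5; next is F.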